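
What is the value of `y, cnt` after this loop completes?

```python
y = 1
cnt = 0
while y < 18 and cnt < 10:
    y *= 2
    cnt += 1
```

Double until >= 18 or 10 iterations
`y, cnt` takes the values: (1, 0) → (2, 0) → (2, 1) → (4, 1) → (4, 2) → (8, 2) → (8, 3) → (16, 3) → (16, 4) → (32, 4) → (32, 5)

Answer: 32, 5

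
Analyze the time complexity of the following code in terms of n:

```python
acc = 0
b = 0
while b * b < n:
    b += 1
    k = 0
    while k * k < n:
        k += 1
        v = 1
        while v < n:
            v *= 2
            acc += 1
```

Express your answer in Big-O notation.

Each loop level contributes: √n × √n × log n. Multiplying the contributions gives O(n log n).

Answer: O(n log n)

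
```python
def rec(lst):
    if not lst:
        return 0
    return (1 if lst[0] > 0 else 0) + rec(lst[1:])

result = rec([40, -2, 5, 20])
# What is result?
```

Count of positive elements in [40, -2, 5, 20] = 3

Answer: 3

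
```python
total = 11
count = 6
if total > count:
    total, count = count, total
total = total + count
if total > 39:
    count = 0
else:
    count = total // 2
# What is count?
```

Trace:
`total = 11` → total = 11
`count = 6` → count = 6
`if total > count: ...` → total > count is True → total = 6; count = 11
`total = total + count` → total = 17
`if total > 39: ...` → total > 39 is False, take else branch → count = 8
So count = 8

Answer: 8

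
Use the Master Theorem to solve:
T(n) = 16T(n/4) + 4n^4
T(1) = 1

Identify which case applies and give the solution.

a=16, b=4, f(n)=4n^4. log_4(16) = 2. Since c=4 > 2 and the regularity condition holds (16(n/4)^4 = (16/4^4)n^4 with 16/4^4 < 1), Case 3 applies: T(n) = Θ(f(n)) = O(n^4).

Answer: O(n^4) - Case 3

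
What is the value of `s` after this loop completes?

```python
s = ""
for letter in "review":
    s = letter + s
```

Reverse 'review'
`s` takes the values: "" → "r" → "er" → "ver" → "iver" → "eiver" → "weiver"

Answer: "weiver"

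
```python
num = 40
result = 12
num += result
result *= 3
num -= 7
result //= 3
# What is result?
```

Trace:
`num = 40` → num = 40
`result = 12` → result = 12
`num += result` → num = 52
`result *= 3` → result = 36
`num -= 7` → num = 45
`result //= 3` → result = 12
So result = 12

Answer: 12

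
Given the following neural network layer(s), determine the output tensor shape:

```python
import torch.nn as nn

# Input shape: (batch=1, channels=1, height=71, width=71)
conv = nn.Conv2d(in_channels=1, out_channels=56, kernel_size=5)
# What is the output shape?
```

Input: (1, 1, 71, 71) -> Output: (1, 56, 67, 67)

Answer: (1, 56, 67, 67)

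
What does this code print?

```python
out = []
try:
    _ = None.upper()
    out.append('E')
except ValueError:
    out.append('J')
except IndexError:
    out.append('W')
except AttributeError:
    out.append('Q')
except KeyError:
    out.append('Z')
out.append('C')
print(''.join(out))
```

Execution trace: 'Q' (except AttributeError) → 'C' (after the try/except). Output: QC

Answer: QC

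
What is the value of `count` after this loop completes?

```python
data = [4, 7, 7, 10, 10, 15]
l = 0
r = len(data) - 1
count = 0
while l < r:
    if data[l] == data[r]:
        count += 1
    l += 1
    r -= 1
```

Count matching pairs from ends
`count` takes the values: 0

Answer: 0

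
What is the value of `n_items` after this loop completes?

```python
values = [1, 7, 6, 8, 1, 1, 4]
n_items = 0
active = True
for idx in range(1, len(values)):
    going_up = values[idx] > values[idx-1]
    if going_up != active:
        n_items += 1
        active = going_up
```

Count direction changes in [1, 7, 6, 8, 1, 1, 4]
`n_items` takes the values: 0 → 1 → 2 → 3 → 4

Answer: 4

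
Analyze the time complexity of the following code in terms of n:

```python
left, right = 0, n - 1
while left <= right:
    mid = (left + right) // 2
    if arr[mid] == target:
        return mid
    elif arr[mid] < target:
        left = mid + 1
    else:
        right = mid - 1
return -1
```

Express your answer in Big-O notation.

This is Binary search in a sorted array. Time complexity: O(log n).

Answer: O(log n)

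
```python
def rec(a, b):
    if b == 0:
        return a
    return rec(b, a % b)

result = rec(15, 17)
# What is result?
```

rec(15, 17) -> rec(17, 15) -> rec(15, 2) -> rec(2, 1) -> rec(1, 0) -> 1

Answer: 1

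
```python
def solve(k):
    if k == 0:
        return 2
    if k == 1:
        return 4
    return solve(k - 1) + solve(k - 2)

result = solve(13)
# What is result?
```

Build up from base cases: solve(0)=2, solve(1)=4, solve(2)=6, solve(3)=10, solve(4)=16, solve(5)=26, solve(6)=42, ..., solve(13)=1220

Answer: 1220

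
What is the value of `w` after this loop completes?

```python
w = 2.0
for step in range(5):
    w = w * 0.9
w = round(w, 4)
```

Exponential decay: 2.0 * 0.9^5
`w` takes the values: 2.0 → 1.8 → 1.62 → 1.458 → 1.3122 → 1.18098 → 1.181

Answer: 1.181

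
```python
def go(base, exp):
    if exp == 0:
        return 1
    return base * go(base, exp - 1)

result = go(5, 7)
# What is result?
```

go(5, 7) = 5 * 5 * 5 * 5 * 5 * 5 * 5 = 78125

Answer: 78125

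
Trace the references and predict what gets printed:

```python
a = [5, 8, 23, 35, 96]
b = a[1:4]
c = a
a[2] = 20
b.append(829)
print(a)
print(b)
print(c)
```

Key concept: slice vs alias.
Step by step:
`a = [5, 8, 23, 35, 96]` → a = [5, 8, 23, 35, 96]
`b = a[1:4]` → b = [8, 23, 35]
`c = a` → c = [5, 8, 23, 35, 96] (same object as a)
`a[2] = 20` → a = [5, 8, 20, 35, 96] (same object as c); c = [5, 8, 20, 35, 96] (same object as a)
`b.append(829)` → b = [8, 23, 35, 829]
`print(a)` → prints [5, 8, 20, 35, 96]
`print(b)` → prints [8, 23, 35, 829]
`print(c)` → prints [5, 8, 20, 35, 96]

Answer:
[5, 8, 20, 35, 96]
[8, 23, 35, 829]
[5, 8, 20, 35, 96]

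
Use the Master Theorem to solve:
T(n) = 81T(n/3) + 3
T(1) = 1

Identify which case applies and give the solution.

a=81, b=3, f(n)=3. log_3(81) = 4. Since c=0 < 4, Case 1 applies: T(n) = Θ(n^log_b(a)) = O(n^4).

Answer: O(n^4) - Case 1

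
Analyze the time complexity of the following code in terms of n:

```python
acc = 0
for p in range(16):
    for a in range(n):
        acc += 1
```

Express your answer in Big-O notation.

Each loop level contributes: 1 × n. Multiplying the contributions gives O(n).

Answer: O(n)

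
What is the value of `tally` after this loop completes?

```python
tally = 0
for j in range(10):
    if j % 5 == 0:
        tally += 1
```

Count numbers divisible by 5 in range(10)
`tally` takes the values: 0 → 1 → 2

Answer: 2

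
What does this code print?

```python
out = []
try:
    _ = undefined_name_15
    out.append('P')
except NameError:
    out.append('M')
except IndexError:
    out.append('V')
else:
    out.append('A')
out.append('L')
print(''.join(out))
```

Execution trace: 'M' (except NameError) → 'L' (after the try/except). Output: ML

Answer: ML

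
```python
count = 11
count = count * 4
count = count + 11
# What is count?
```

Trace:
`count = 11` → count = 11
`count = count * 4` → count = 44
`count = count + 11` → count = 55
So count = 55

Answer: 55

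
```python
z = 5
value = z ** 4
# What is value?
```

Trace:
`z = 5` → z = 5
`value = z ** 4` → value = 625
So value = 625

Answer: 625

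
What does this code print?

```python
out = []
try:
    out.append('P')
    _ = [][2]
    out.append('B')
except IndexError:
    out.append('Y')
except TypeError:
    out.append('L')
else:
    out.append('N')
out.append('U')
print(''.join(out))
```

Execution trace: 'P' (try body) → 'Y' (except IndexError) → 'U' (after the try/except). Output: PYU

Answer: PYU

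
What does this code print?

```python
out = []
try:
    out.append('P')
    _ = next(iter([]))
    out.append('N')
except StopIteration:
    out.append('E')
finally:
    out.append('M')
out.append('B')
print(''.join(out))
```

Execution trace: 'P' (try body) → 'E' (except StopIteration) → 'M' (finally) → 'B' (after the try/except). Output: PEMB

Answer: PEMB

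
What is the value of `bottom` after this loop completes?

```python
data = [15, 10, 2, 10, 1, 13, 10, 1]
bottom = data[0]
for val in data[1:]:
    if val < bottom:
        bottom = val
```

Minimum of [15, 10, 2, 10, 1, 13, 10, 1]
`bottom` takes the values: 15 → 10 → 2 → 1

Answer: 1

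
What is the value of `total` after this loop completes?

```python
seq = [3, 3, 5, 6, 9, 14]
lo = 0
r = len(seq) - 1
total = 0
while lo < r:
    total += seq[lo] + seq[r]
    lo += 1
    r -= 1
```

Sum of pairs from ends
`total` takes the values: 0 → 17 → 29 → 40

Answer: 40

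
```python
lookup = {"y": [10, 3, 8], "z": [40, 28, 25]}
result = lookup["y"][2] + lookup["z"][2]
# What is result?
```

Trace:
`lookup = {"y": [10, 3, 8], "z": [40, 28, 25]}` → lookup = {'y': [10, 3, 8], 'z': [40, 28, 25]}
`result = lookup["y"][2] + lookup["z"][2]` → result = 33
So result = 33

Answer: 33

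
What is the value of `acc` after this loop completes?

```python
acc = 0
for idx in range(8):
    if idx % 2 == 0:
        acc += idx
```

Sum of even numbers 0 to 7
`acc` takes the values: 0 → 2 → 6 → 12

Answer: 12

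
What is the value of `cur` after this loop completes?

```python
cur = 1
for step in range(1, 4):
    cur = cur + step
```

Start at 1, add 1 through 3
`cur` takes the values: 1 → 2 → 4 → 7

Answer: 7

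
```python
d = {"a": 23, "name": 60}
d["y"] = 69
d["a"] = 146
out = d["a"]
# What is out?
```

Trace:
`d = {"a": 23, "name": 60}` → d = {'a': 23, 'name': 60}
`d["y"] = 69` → d = {'a': 23, 'name': 60, 'y': 69}
`d["a"] = 146` → d = {'a': 146, 'name': 60, 'y': 69}
`out = d["a"]` → out = 146
So out = 146

Answer: 146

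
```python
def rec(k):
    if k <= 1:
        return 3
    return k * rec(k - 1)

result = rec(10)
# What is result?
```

rec(10) = 10 * 9 * 8 * 7 * 6 * 5 * 4 * 3 * 2 * 3 = 10886400

Answer: 10886400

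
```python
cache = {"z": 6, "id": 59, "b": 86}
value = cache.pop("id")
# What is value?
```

Trace:
`cache = {"z": 6, "id": 59, "b": 86}` → cache = {'z': 6, 'id': 59, 'b': 86}
`value = cache.pop("id")` → cache = {'z': 6, 'b': 86}; value = 59
So value = 59

Answer: 59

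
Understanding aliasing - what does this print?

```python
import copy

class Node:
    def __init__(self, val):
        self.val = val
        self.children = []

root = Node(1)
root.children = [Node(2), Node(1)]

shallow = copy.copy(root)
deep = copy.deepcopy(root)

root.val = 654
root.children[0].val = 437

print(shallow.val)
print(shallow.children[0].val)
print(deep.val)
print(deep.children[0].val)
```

Key concept: deep copy with custom objects.
Step by step:
`root = Node(1)` → root = Node(val=1, children=[])
`root.children = [Node(2), Node(1)]` → root = Node(val=1, children=[Node(val=2, children=[]), Node(val=1, children=[])])
`shallow = copy.copy(root)` → shallow = Node(val=1, children=[Node(val=2, children=[]), Node(val=1, children=[])])
`deep = copy.deepcopy(root)` → deep = Node(val=1, children=[Node(val=2, children=[]), Node(val=1, children=[])])
`root.val = 654` → root = Node(val=654, children=[Node(val=2, children=[]), Node(val=1, children=[])])
`root.children[0].val = 437` → root = Node(val=654, children=[Node(val=437, children=[]), Node(val=1, children=[])]); shallow = Node(val=1, children=[Node(val=437, children=[]), Node(val=1, children=[])])
`print(shallow.val)` → prints 1
`print(shallow.children[0].val)` → prints 437
`print(deep.val)` → prints 1
`print(deep.children[0].val)` → prints 2

Answer:
1
437
1
2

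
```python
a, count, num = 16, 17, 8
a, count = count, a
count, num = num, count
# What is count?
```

Trace:
`a, count, num = 16, 17, 8` → a = 16; count = 17; num = 8
`a, count = count, a` → a = 17; count = 16
`count, num = num, count` → count = 8; num = 16
So count = 8

Answer: 8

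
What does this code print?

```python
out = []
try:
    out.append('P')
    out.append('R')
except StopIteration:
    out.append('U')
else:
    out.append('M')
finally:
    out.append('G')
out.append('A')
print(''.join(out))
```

Execution trace: 'P' (try body) → 'R' (try body, no exception) → 'M' (else) → 'G' (finally) → 'A' (after the try/except). Output: PRMGA

Answer: PRMGA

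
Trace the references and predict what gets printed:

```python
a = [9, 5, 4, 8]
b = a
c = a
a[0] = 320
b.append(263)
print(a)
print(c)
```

Key concept: multiple aliases.
Step by step:
`a = [9, 5, 4, 8]` → a = [9, 5, 4, 8]
`b = a` → b = [9, 5, 4, 8] (same object as a)
`c = a` → c = [9, 5, 4, 8] (same object as a, b)
`a[0] = 320` → a = [320, 5, 4, 8] (same object as b, c); b = [320, 5, 4, 8] (same object as a, c); c = [320, 5, 4, 8] (same object as a, b)
`b.append(263)` → a = [320, 5, 4, 8, 263] (same object as b, c); b = [320, 5, 4, 8, 263] (same object as a, c); c = [320, 5, 4, 8, 263] (same object as a, b)
`print(a)` → prints [320, 5, 4, 8, 263]
`print(c)` → prints [320, 5, 4, 8, 263]

Answer:
[320, 5, 4, 8, 263]
[320, 5, 4, 8, 263]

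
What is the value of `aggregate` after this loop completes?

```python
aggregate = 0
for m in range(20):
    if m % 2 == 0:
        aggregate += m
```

Sum of even numbers 0 to 19
`aggregate` takes the values: 0 → 2 → 6 → 12 → 20 → 30 → 42 → 56 → 72 → 90

Answer: 90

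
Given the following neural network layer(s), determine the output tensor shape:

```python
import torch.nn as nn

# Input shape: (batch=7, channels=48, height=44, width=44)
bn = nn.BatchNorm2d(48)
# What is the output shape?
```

Input: (7, 48, 44, 44) -> Output: (7, 48, 44, 44)

Answer: (7, 48, 44, 44)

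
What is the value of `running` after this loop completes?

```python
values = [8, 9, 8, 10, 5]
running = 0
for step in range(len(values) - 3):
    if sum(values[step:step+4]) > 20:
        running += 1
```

Count windows with sum > 20
`running` takes the values: 0 → 1 → 2

Answer: 2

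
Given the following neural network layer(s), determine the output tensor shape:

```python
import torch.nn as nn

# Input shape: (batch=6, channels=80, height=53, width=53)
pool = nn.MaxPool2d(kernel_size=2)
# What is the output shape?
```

Input: (6, 80, 53, 53) -> Output: (6, 80, 26, 26)

Answer: (6, 80, 26, 26)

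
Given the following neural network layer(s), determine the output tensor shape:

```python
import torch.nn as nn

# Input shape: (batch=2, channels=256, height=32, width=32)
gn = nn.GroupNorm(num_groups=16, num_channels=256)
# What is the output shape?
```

Input: (2, 256, 32, 32) -> Output: (2, 256, 32, 32)

Answer: (2, 256, 32, 32)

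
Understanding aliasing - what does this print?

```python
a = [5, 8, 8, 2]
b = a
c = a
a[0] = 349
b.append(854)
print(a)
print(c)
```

Key concept: multiple aliases.
Step by step:
`a = [5, 8, 8, 2]` → a = [5, 8, 8, 2]
`b = a` → b = [5, 8, 8, 2] (same object as a)
`c = a` → c = [5, 8, 8, 2] (same object as a, b)
`a[0] = 349` → a = [349, 8, 8, 2] (same object as b, c); b = [349, 8, 8, 2] (same object as a, c); c = [349, 8, 8, 2] (same object as a, b)
`b.append(854)` → a = [349, 8, 8, 2, 854] (same object as b, c); b = [349, 8, 8, 2, 854] (same object as a, c); c = [349, 8, 8, 2, 854] (same object as a, b)
`print(a)` → prints [349, 8, 8, 2, 854]
`print(c)` → prints [349, 8, 8, 2, 854]

Answer:
[349, 8, 8, 2, 854]
[349, 8, 8, 2, 854]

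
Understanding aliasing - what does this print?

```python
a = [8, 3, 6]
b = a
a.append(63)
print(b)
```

Key concept: basic list aliasing.
Step by step:
`a = [8, 3, 6]` → a = [8, 3, 6]
`b = a` → b = [8, 3, 6] (same object as a)
`a.append(63)` → a = [8, 3, 6, 63] (same object as b); b = [8, 3, 6, 63] (same object as a)
`print(b)` → prints [8, 3, 6, 63]

Answer: [8, 3, 6, 63]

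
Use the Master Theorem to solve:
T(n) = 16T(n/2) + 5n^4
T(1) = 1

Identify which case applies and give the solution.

a=16, b=2, f(n)=5n^4. log_2(16) = 4. Since c=4 = 4, Case 2 applies: T(n) = Θ(n^log_b(a) · log n) = O(n^4 log n).

Answer: O(n^4 log n) - Case 2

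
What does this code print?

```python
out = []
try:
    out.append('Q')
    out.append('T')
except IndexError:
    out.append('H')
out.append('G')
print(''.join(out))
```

Execution trace: 'Q' (try body) → 'T' (try body, no exception) → 'G' (after the try/except). Output: QTG

Answer: QTG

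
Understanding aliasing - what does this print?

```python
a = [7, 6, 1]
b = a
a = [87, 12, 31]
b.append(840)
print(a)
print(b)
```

Key concept: rebinding vs mutation: a is rebound to a new list, b still points at the original.
Step by step:
`a = [7, 6, 1]` → a = [7, 6, 1]
`b = a` → b = [7, 6, 1] (same object as a)
`a = [87, 12, 31]` → a = [87, 12, 31]
`b.append(840)` → b = [7, 6, 1, 840]
`print(a)` → prints [87, 12, 31]
`print(b)` → prints [7, 6, 1, 840]

Answer:
[87, 12, 31]
[7, 6, 1, 840]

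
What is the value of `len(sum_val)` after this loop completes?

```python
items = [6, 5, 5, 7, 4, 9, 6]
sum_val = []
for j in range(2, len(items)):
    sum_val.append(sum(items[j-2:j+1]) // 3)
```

Number of 3-element averages
`sum_val` takes the values: [] → [5] → [5, 5] → [5, 5, 5] → [5, 5, 5, 6] → [5, 5, 5, 6, 6]
So `len(sum_val)` = 5

Answer: 5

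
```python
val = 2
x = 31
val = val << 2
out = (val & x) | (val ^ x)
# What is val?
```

Trace:
`val = 2` → val = 2
`x = 31` → x = 31
`val = val << 2` → val = 8
`out = (val & x) | (val ^ x)` → out = 31
So val = 8

Answer: 8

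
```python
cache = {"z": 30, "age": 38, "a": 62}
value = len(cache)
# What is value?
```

Trace:
`cache = {"z": 30, "age": 38, "a": 62}` → cache = {'z': 30, 'age': 38, 'a': 62}
`value = len(cache)` → value = 3
So value = 3

Answer: 3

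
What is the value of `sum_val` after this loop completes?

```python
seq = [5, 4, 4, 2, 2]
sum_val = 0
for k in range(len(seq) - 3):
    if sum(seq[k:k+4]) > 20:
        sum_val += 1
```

Count windows with sum > 20
`sum_val` takes the values: 0

Answer: 0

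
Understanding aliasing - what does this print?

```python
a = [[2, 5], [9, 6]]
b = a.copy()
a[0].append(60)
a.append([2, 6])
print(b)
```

Key concept: shallow copy with nested lists.
Step by step:
`a = [[2, 5], [9, 6]]` → a = [[2, 5], [9, 6]]
`b = a.copy()` → b = [[2, 5], [9, 6]]
`a[0].append(60)` → a = [[2, 5, 60], [9, 6]]; b = [[2, 5, 60], [9, 6]]
`a.append([2, 6])` → a = [[2, 5, 60], [9, 6], [2, 6]]
`print(b)` → prints [[2, 5, 60], [9, 6]]

Answer: [[2, 5, 60], [9, 6]]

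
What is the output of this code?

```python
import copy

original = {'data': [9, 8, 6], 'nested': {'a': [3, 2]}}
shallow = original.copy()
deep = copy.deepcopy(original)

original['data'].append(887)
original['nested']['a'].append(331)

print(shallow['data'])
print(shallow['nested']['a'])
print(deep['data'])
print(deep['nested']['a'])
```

Key concept: comparing shallow vs deep copy.
Step by step:
`original = {'data': [9, 8, 6], 'nested': {'a': [3, 2]}}` → original = {'data': [9, 8, 6], 'nested': {'a': [3, 2]}}
`shallow = original.copy()` → shallow = {'data': [9, 8, 6], 'nested': {'a': [3, 2]}}
`deep = copy.deepcopy(original)` → deep = {'data': [9, 8, 6], 'nested': {'a': [3, 2]}}
`original['data'].append(887)` → original = {'data': [9, 8, 6, 887], 'nested': {'a': [3, 2]}}; shallow = {'data': [9, 8, 6, 887], 'nested': {'a': [3, 2]}}
`original['nested']['a'].append(331)` → original = {'data': [9, 8, 6, 887], 'nested': {'a': [3, 2, 331]}}; shallow = {'data': [9, 8, 6, 887], 'nested': {'a': [3, 2, 331]}}
`print(shallow['data'])` → prints [9, 8, 6, 887]
`print(shallow['nested']['a'])` → prints [3, 2, 331]
`print(deep['data'])` → prints [9, 8, 6]
`print(deep['nested']['a'])` → prints [3, 2]

Answer:
[9, 8, 6, 887]
[3, 2, 331]
[9, 8, 6]
[3, 2]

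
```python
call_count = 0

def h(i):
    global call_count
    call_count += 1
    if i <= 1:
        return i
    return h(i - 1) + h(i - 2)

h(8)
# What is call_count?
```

Calls(i) = 1 + Calls(i-1) + Calls(i-2); Calls(0)=Calls(1)=1. For i=8 this gives 67.

Answer: 67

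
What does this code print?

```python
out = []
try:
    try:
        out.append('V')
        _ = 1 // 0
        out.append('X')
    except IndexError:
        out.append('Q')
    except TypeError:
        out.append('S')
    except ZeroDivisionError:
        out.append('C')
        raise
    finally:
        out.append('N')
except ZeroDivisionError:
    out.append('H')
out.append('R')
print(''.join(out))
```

Execution trace: 'V' (inner try body) → 'C' (inner except ZeroDivisionError) → 'N' (inner finally) → 'H' (outer except ZeroDivisionError) → 'R' (after the try/except). Output: VCNHR

Answer: VCNHR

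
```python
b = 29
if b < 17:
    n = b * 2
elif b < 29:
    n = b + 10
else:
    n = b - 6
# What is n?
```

Trace:
`b = 29` → b = 29
`if b < 17: ...` → b < 17 is False, b < 29 is False, take else branch → n = 23
So n = 23

Answer: 23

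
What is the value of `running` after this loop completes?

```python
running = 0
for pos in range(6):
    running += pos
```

Sum of 0 to 5 = 15
`running` takes the values: 0 → 1 → 3 → 6 → 10 → 15

Answer: 15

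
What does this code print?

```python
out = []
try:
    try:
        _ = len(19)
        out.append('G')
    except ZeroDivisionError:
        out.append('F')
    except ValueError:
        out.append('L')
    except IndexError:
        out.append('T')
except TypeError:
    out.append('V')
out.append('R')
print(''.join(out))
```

Execution trace: 'V' (outer except TypeError) → 'R' (after the try/except). Output: VR

Answer: VR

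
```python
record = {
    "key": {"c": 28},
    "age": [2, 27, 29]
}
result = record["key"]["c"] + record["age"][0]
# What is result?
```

Trace:
`record = { ...` → record = {'key': {'c': 28}, 'age': [2, 27, 29]}
`result = record["key"]["c"] + record["age"][0]` → result = 30
So result = 30

Answer: 30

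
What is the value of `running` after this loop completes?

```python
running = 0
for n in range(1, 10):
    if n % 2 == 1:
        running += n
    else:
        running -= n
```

Add odd, subtract even
`running` takes the values: 0 → 1 → -1 → 2 → -2 → 3 → -3 → 4 → -4 → 5

Answer: 5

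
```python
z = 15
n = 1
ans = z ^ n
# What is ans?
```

Trace:
`z = 15` → z = 15
`n = 1` → n = 1
`ans = z ^ n` → ans = 14
So ans = 14

Answer: 14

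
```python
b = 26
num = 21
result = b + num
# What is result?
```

Trace:
`b = 26` → b = 26
`num = 21` → num = 21
`result = b + num` → result = 47
So result = 47

Answer: 47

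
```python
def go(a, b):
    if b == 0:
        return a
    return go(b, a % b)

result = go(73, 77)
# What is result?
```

go(73, 77) -> go(77, 73) -> go(73, 4) -> go(4, 1) -> go(1, 0) -> 1

Answer: 1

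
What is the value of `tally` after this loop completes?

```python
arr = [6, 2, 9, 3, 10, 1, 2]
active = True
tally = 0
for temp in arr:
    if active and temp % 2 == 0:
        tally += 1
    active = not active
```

Count even values at even positions
`tally` takes the values: 0 → 1 → 2 → 3

Answer: 3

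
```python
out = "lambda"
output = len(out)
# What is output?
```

Trace:
`out = "lambda"` → out = 'lambda'
`output = len(out)` → output = 6
So output = 6

Answer: 6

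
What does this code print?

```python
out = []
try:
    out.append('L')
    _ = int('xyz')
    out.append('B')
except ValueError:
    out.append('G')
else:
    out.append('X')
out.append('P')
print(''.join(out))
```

Execution trace: 'L' (try body) → 'G' (except ValueError) → 'P' (after the try/except). Output: LGP

Answer: LGP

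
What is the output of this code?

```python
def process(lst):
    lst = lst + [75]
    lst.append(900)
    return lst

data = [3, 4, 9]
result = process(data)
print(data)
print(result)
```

Key concept: rebinding parameter vs mutation.
Step by step:
`data = [3, 4, 9]` → data = [3, 4, 9]
`result = process(data)` → result = [3, 4, 9, 75, 900]
`print(data)` → prints [3, 4, 9]
`print(result)` → prints [3, 4, 9, 75, 900]

Answer:
[3, 4, 9]
[3, 4, 9, 75, 900]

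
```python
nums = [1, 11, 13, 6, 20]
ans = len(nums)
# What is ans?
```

Trace:
`nums = [1, 11, 13, 6, 20]` → nums = [1, 11, 13, 6, 20]
`ans = len(nums)` → ans = 5
So ans = 5

Answer: 5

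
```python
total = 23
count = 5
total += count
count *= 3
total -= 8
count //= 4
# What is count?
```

Trace:
`total = 23` → total = 23
`count = 5` → count = 5
`total += count` → total = 28
`count *= 3` → count = 15
`total -= 8` → total = 20
`count //= 4` → count = 3
So count = 3

Answer: 3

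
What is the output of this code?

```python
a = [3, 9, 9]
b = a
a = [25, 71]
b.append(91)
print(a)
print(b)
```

Key concept: rebinding vs mutation: a is rebound to a new list, b still points at the original.
Step by step:
`a = [3, 9, 9]` → a = [3, 9, 9]
`b = a` → b = [3, 9, 9] (same object as a)
`a = [25, 71]` → a = [25, 71]
`b.append(91)` → b = [3, 9, 9, 91]
`print(a)` → prints [25, 71]
`print(b)` → prints [3, 9, 9, 91]

Answer:
[25, 71]
[3, 9, 9, 91]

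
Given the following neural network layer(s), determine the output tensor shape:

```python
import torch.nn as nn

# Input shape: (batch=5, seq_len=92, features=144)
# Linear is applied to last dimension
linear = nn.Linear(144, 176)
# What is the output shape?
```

Input: (5, 92, 144) -> Output: (5, 92, 176)

Answer: (5, 92, 176)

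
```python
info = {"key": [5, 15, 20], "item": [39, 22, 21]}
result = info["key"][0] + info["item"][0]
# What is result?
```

Trace:
`info = {"key": [5, 15, 20], "item": [39, 22, 21]}` → info = {'key': [5, 15, 20], 'item': [39, 22, 21]}
`result = info["key"][0] + info["item"][0]` → result = 44
So result = 44

Answer: 44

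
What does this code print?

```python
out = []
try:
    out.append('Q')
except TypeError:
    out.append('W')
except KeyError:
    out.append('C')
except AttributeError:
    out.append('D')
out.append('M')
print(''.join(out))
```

Execution trace: 'Q' (try body, no exception) → 'M' (after the try/except). Output: QM

Answer: QM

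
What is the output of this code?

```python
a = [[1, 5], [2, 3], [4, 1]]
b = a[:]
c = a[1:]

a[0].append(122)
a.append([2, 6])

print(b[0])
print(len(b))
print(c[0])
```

Key concept: slice with nested mutation.
Step by step:
`a = [[1, 5], [2, 3], [4, 1]]` → a = [[1, 5], [2, 3], [4, 1]]
`b = a[:]` → b = [[1, 5], [2, 3], [4, 1]]
`c = a[1:]` → c = [[2, 3], [4, 1]]
`a[0].append(122)` → a = [[1, 5, 122], [2, 3], [4, 1]]; b = [[1, 5, 122], [2, 3], [4, 1]]
`a.append([2, 6])` → a = [[1, 5, 122], [2, 3], [4, 1], [2, 6]]
`print(b[0])` → prints [1, 5, 122]
`print(len(b))` → prints 3
`print(c[0])` → prints [2, 3]

Answer:
[1, 5, 122]
3
[2, 3]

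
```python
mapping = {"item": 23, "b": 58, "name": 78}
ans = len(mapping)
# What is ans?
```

Trace:
`mapping = {"item": 23, "b": 58, "name": 78}` → mapping = {'item': 23, 'b': 58, 'name': 78}
`ans = len(mapping)` → ans = 3
So ans = 3

Answer: 3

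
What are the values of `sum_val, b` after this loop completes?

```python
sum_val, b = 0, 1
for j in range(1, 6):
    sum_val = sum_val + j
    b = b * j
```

Sum and factorial of 1 to 5
`sum_val, b` takes the values: (0, 1) → (1, 1) → (3, 1) → (3, 2) → (6, 2) → (6, 6) → (10, 6) → (10, 24) → (15, 24) → (15, 120)

Answer: 15, 120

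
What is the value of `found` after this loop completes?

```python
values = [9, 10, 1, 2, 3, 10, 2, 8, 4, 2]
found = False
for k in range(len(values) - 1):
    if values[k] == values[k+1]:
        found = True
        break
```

Check consecutive duplicates in [9, 10, 1, 2, 3, 10, 2, 8, 4, 2]
`found` takes the values: False

Answer: False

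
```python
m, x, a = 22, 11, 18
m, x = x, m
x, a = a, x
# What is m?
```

Trace:
`m, x, a = 22, 11, 18` → m = 22; x = 11; a = 18
`m, x = x, m` → m = 11; x = 22
`x, a = a, x` → x = 18; a = 22
So m = 11

Answer: 11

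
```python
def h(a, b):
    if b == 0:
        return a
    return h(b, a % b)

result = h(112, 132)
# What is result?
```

h(112, 132) -> h(132, 112) -> h(112, 20) -> h(20, 12) -> h(12, 8) -> h(8, 4) -> h(4, 0) -> 4

Answer: 4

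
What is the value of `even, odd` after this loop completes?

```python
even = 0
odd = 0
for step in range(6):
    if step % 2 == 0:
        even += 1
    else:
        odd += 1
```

Count evens and odds in range(6)
`even, odd` takes the values: (0, 0) → (1, 0) → (1, 1) → (2, 1) → (2, 2) → (3, 2) → (3, 3)

Answer: 3, 3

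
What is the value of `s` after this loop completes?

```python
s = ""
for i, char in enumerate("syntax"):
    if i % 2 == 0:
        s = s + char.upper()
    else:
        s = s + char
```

Uppercase even positions in 'syntax'
`s` takes the values: "" → "S" → "Sy" → "SyN" → "SyNt" → "SyNtA" → "SyNtAx"

Answer: "SyNtAx"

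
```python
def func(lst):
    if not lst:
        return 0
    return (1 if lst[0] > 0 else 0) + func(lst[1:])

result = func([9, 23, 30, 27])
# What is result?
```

Count of positive elements in [9, 23, 30, 27] = 4

Answer: 4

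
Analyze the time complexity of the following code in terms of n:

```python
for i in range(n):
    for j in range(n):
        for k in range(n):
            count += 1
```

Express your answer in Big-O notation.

This is Triple nested loop. Time complexity: O(n³).

Answer: O(n³)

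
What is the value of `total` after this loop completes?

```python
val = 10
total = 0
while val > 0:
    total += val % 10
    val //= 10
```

Sum digits of 10
`total` takes the values: 0 → 1

Answer: 1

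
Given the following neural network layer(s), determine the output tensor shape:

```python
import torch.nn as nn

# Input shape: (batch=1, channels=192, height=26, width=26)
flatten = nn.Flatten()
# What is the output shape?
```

Input: (1, 192, 26, 26) -> Output: (1, 129792)

Answer: (1, 129792)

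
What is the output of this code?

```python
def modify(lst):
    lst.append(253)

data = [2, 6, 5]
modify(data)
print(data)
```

Key concept: function modifies passed list.
Step by step:
`data = [2, 6, 5]` → data = [2, 6, 5]
`modify(data)` → data = [2, 6, 5, 253]
`print(data)` → prints [2, 6, 5, 253]

Answer: [2, 6, 5, 253]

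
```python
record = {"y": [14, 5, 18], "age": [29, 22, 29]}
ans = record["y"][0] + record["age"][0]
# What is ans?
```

Trace:
`record = {"y": [14, 5, 18], "age": [29, 22, 29]}` → record = {'y': [14, 5, 18], 'age': [29, 22, 29]}
`ans = record["y"][0] + record["age"][0]` → ans = 43
So ans = 43

Answer: 43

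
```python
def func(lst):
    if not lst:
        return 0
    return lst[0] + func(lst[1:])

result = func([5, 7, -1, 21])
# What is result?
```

5 + 7 + (-1) + 21 + 0 = 32

Answer: 32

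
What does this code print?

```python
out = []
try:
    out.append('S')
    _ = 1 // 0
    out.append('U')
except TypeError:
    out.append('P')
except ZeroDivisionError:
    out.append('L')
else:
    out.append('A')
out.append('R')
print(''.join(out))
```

Execution trace: 'S' (try body) → 'L' (except ZeroDivisionError) → 'R' (after the try/except). Output: SLR

Answer: SLR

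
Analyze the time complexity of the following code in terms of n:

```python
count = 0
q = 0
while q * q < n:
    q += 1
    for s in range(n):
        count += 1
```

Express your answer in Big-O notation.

Each loop level contributes: √n × n. Multiplying the contributions gives O(n√n).

Answer: O(n√n)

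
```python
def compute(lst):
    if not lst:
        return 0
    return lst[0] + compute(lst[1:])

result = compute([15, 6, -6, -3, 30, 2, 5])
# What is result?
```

15 + 6 + (-6) + (-3) + 30 + 2 + 5 + 0 = 49

Answer: 49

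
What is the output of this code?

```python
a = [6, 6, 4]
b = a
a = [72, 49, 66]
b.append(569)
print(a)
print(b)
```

Key concept: rebinding vs mutation: a is rebound to a new list, b still points at the original.
Step by step:
`a = [6, 6, 4]` → a = [6, 6, 4]
`b = a` → b = [6, 6, 4] (same object as a)
`a = [72, 49, 66]` → a = [72, 49, 66]
`b.append(569)` → b = [6, 6, 4, 569]
`print(a)` → prints [72, 49, 66]
`print(b)` → prints [6, 6, 4, 569]

Answer:
[72, 49, 66]
[6, 6, 4, 569]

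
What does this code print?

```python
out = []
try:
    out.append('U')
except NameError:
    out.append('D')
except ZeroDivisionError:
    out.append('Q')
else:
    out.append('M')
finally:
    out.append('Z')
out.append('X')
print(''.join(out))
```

Execution trace: 'U' (try body, no exception) → 'M' (else) → 'Z' (finally) → 'X' (after the try/except). Output: UMZX

Answer: UMZX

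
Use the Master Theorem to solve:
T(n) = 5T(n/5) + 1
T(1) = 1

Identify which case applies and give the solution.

a=5, b=5, f(n)=1. log_5(5) = 1. Since c=0 < 1, Case 1 applies: T(n) = Θ(n^log_b(a)) = O(n).

Answer: O(n) - Case 1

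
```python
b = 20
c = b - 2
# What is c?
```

Trace:
`b = 20` → b = 20
`c = b - 2` → c = 18
So c = 18

Answer: 18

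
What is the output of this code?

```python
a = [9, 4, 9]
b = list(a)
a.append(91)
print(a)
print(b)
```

Key concept: list() constructor creates copy.
Step by step:
`a = [9, 4, 9]` → a = [9, 4, 9]
`b = list(a)` → b = [9, 4, 9]
`a.append(91)` → a = [9, 4, 9, 91]
`print(a)` → prints [9, 4, 9, 91]
`print(b)` → prints [9, 4, 9]

Answer:
[9, 4, 9, 91]
[9, 4, 9]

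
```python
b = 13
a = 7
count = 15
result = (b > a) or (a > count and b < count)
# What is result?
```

Trace:
`b = 13` → b = 13
`a = 7` → a = 7
`count = 15` → count = 15
`result = (b > a) or (a > count and b < count)` → result = True
So result = True

Answer: True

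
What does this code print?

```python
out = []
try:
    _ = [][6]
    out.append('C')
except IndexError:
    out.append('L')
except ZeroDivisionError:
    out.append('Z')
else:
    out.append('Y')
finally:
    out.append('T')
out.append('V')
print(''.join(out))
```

Execution trace: 'L' (except IndexError) → 'T' (finally) → 'V' (after the try/except). Output: LTV

Answer: LTV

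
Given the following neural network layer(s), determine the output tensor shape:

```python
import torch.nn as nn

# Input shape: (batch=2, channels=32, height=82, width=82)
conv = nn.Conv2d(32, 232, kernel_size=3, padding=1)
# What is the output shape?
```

Input: (2, 32, 82, 82) -> Output: (2, 232, 82, 82)

Answer: (2, 232, 82, 82)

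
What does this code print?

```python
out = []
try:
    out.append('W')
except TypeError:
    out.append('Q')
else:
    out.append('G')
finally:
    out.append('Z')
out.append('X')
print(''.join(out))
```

Execution trace: 'W' (try body, no exception) → 'G' (else) → 'Z' (finally) → 'X' (after the try/except). Output: WGZX

Answer: WGZX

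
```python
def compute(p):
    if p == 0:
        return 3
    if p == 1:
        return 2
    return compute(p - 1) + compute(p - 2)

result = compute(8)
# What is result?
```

Build up from base cases: compute(0)=3, compute(1)=2, compute(2)=5, compute(3)=7, compute(4)=12, compute(5)=19, compute(6)=31, ..., compute(8)=81

Answer: 81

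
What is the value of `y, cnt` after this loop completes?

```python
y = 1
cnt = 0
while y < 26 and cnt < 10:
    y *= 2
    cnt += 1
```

Double until >= 26 or 10 iterations
`y, cnt` takes the values: (1, 0) → (2, 0) → (2, 1) → (4, 1) → (4, 2) → (8, 2) → (8, 3) → (16, 3) → (16, 4) → (32, 4) → (32, 5)

Answer: 32, 5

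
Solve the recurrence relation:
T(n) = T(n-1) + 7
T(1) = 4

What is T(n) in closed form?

Unrolling: T(n) = T(1) + 7·(n-1) = 4 + 7(n-1) = 7n - 3.

Answer: T(n) = 7n - 3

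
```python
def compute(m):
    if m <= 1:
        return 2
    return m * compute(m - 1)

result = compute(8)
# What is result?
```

compute(8) = 8 * 7 * 6 * 5 * 4 * 3 * 2 * 2 = 80640

Answer: 80640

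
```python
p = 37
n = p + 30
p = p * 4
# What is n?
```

Trace:
`p = 37` → p = 37
`n = p + 30` → n = 67
`p = p * 4` → p = 148
So n = 67

Answer: 67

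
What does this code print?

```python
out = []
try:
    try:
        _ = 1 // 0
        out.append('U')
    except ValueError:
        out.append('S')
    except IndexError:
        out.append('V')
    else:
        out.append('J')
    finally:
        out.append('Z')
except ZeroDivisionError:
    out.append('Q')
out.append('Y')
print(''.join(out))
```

Execution trace: 'Z' (finally) → 'Q' (outer except ZeroDivisionError) → 'Y' (after the try/except). Output: ZQY

Answer: ZQY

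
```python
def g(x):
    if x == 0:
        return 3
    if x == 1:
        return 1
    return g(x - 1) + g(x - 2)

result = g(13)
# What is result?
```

Build up from base cases: g(0)=3, g(1)=1, g(2)=4, g(3)=5, g(4)=9, g(5)=14, g(6)=23, ..., g(13)=665

Answer: 665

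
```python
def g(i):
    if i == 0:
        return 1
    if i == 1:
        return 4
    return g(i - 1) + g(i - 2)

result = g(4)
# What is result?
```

Build up from base cases: g(0)=1, g(1)=4, g(2)=5, g(3)=9, g(4)=14

Answer: 14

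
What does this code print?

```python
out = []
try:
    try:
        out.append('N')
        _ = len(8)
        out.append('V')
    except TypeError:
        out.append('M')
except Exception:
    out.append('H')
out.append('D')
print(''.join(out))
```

Execution trace: 'N' (inner try body) → 'M' (inner except TypeError) → 'D' (after the try/except). Output: NMD

Answer: NMD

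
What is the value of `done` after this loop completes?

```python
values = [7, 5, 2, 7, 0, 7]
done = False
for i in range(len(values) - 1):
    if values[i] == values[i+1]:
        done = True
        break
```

Check consecutive duplicates in [7, 5, 2, 7, 0, 7]
`done` takes the values: False

Answer: False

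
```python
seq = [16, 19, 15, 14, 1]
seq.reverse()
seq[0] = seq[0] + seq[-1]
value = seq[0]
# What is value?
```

Trace:
`seq = [16, 19, 15, 14, 1]` → seq = [16, 19, 15, 14, 1]
`seq.reverse()` → seq = [1, 14, 15, 19, 16]
`seq[0] = seq[0] + seq[-1]` → seq = [17, 14, 15, 19, 16]
`value = seq[0]` → value = 17
So value = 17

Answer: 17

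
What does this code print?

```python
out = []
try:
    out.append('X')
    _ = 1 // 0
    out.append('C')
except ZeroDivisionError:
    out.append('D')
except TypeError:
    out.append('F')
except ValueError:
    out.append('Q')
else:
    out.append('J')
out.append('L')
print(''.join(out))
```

Execution trace: 'X' (try body) → 'D' (except ZeroDivisionError) → 'L' (after the try/except). Output: XDL

Answer: XDL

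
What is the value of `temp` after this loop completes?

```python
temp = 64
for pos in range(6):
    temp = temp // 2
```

Halve 6 times: 64 // 2^6 = 1
`temp` takes the values: 64 → 32 → 16 → 8 → 4 → 2 → 1

Answer: 1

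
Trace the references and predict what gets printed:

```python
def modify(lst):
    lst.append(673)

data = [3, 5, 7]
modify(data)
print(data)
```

Key concept: function modifies passed list.
Step by step:
`data = [3, 5, 7]` → data = [3, 5, 7]
`modify(data)` → data = [3, 5, 7, 673]
`print(data)` → prints [3, 5, 7, 673]

Answer: [3, 5, 7, 673]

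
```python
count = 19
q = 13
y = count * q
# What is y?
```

Trace:
`count = 19` → count = 19
`q = 13` → q = 13
`y = count * q` → y = 247
So y = 247

Answer: 247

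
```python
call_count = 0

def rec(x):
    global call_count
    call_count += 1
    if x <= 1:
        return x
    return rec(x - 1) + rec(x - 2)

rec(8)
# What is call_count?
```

Calls(x) = 1 + Calls(x-1) + Calls(x-2); Calls(0)=Calls(1)=1. For x=8 this gives 67.

Answer: 67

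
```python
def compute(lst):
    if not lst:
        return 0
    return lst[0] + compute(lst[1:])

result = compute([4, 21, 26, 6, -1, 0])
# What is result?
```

4 + 21 + 26 + 6 + (-1) + 0 + 0 = 56

Answer: 56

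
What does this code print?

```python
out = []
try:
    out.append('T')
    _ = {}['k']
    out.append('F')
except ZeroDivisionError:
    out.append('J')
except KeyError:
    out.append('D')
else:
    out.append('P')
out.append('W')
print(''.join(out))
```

Execution trace: 'T' (try body) → 'D' (except KeyError) → 'W' (after the try/except). Output: TDW

Answer: TDW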